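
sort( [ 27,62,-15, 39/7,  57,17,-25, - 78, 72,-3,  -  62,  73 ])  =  [ - 78 , - 62,-25, - 15, - 3 , 39/7, 17, 27, 57,62,72,73]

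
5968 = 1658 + 4310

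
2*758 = 1516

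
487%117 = 19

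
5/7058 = 5/7058 = 0.00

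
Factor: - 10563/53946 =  - 2^ ( - 1 )*3^( - 5 )* 7^1*37^( - 1 )*503^1= -  3521/17982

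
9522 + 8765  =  18287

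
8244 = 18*458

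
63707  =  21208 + 42499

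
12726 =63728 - 51002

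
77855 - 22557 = 55298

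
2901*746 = 2164146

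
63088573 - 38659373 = 24429200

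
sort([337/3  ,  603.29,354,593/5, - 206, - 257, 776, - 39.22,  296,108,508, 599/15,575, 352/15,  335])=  [ - 257, - 206, - 39.22,352/15, 599/15, 108, 337/3,593/5,296,  335, 354, 508, 575, 603.29,  776]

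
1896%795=306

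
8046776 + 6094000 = 14140776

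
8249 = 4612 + 3637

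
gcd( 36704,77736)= 8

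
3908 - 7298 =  - 3390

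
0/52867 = 0 = 0.00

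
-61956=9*( -6884) 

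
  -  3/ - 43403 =3/43403 = 0.00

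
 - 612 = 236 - 848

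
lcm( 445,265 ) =23585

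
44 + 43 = 87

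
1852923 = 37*50079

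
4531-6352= - 1821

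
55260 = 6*9210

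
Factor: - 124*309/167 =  - 38316/167 = - 2^2*3^1 * 31^1* 103^1*167^( - 1)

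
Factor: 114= 2^1*3^1*19^1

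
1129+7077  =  8206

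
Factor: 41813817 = 3^1*71^1*109^1 *1801^1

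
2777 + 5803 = 8580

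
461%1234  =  461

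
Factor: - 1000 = -2^3*5^3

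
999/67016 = 999/67016 = 0.01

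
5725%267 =118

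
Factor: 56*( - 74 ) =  - 4144 = -2^4*7^1*37^1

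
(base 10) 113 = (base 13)89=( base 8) 161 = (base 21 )58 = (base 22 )53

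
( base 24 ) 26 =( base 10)54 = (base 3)2000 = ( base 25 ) 24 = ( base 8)66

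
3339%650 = 89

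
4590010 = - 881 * ( - 5210 ) 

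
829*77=63833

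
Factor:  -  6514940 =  - 2^2*5^1*325747^1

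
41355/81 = 510 + 5/9 = 510.56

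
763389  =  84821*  9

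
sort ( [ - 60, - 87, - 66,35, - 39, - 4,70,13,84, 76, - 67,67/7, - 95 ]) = [ - 95, - 87 , - 67, - 66,-60, - 39, - 4, 67/7, 13, 35,70,76,84]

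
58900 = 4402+54498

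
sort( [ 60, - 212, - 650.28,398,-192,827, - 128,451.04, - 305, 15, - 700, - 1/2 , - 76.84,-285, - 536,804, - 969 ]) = [ - 969, - 700, - 650.28 , - 536, - 305, - 285, - 212 , - 192 , - 128, - 76.84,-1/2,15,60, 398,451.04, 804,827]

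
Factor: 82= 2^1*41^1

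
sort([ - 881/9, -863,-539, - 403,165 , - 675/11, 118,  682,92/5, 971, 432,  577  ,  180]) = [ - 863, - 539, - 403, - 881/9, - 675/11, 92/5,118, 165, 180, 432,577 , 682, 971]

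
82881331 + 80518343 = 163399674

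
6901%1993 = 922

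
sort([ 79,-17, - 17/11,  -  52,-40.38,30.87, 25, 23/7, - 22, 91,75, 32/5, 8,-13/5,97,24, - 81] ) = [-81,-52, - 40.38, -22, - 17, - 13/5, - 17/11,  23/7, 32/5, 8,24, 25,30.87,  75,79, 91, 97 ]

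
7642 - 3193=4449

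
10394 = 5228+5166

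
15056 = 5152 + 9904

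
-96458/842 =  - 115+186/421 = - 114.56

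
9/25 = 9/25 = 0.36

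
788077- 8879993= -8091916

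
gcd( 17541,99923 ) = 1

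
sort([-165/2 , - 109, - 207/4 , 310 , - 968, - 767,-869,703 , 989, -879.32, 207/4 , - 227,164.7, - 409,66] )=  [-968,- 879.32, - 869, - 767,  -  409 , - 227, - 109, - 165/2,-207/4,207/4,66, 164.7 , 310, 703 , 989]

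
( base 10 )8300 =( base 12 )4978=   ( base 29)9P6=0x206C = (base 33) 7kh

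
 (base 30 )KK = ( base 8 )1154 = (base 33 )iq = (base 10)620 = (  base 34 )I8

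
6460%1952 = 604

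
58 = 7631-7573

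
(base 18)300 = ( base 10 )972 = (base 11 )804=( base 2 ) 1111001100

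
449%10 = 9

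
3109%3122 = 3109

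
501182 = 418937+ 82245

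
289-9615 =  - 9326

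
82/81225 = 82/81225=0.00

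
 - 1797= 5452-7249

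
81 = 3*27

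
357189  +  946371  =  1303560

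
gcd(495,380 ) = 5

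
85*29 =2465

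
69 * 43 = 2967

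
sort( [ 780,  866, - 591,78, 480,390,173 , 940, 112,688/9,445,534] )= [ - 591, 688/9, 78, 112,  173 , 390,445,480, 534, 780,866, 940]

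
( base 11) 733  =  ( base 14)471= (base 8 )1563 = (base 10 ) 883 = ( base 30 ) td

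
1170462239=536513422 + 633948817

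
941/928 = 941/928 = 1.01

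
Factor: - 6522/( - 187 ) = 2^1*3^1*11^( - 1 )*17^( - 1 )*1087^1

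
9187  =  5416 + 3771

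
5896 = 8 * 737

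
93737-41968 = 51769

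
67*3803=254801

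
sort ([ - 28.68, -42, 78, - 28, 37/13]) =[ - 42, - 28.68, - 28, 37/13, 78]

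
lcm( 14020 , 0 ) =0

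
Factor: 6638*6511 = 43220018 = 2^1*17^1*383^1*3319^1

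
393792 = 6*65632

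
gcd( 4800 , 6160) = 80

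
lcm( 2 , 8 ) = 8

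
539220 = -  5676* ( - 95)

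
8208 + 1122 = 9330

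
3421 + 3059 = 6480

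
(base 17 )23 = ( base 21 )1g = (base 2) 100101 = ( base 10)37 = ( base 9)41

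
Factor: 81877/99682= 2^(-1)*11^( - 1)*23^( -1)*41^1*197^( - 1) *1997^1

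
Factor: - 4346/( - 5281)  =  2^1*41^1*53^1*5281^( - 1)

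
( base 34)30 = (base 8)146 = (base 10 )102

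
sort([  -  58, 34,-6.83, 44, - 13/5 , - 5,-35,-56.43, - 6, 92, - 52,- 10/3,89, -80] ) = [ -80, - 58, -56.43, - 52, - 35,  -  6.83, - 6, - 5,  -  10/3 , - 13/5,  34, 44,  89, 92]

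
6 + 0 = 6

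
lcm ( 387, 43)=387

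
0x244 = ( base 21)16D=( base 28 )kk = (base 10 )580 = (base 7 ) 1456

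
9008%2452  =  1652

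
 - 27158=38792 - 65950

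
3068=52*59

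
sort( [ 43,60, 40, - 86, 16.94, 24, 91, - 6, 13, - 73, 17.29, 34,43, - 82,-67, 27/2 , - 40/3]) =[-86, - 82,  -  73,  -  67,  -  40/3, - 6, 13, 27/2, 16.94, 17.29,  24, 34, 40, 43,43, 60, 91]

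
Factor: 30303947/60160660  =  2^( - 2 )*5^(  -  1 )*7^( - 1 )*643^1 * 47129^1*429719^( - 1 ) 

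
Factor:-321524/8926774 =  - 2^1*7^1*113^(-1)  *11483^1*39499^( - 1) = -  160762/4463387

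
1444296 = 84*17194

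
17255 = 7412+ 9843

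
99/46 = 2 + 7/46 = 2.15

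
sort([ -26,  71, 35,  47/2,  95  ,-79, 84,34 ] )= [ - 79,  -  26, 47/2, 34, 35,71  ,  84,95]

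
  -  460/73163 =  - 20/3181 = -  0.01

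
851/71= 851/71 = 11.99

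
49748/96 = 518 + 5/24 = 518.21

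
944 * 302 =285088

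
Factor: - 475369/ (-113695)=5^ ( - 1)*22739^( - 1 ) * 475369^1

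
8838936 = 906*9756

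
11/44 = 1/4 = 0.25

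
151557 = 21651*7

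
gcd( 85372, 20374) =2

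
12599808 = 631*19968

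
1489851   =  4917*303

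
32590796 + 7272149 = 39862945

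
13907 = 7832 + 6075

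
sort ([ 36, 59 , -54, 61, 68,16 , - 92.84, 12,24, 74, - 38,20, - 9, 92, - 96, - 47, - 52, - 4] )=[ - 96,-92.84,- 54, - 52,  -  47, - 38,  -  9,-4,12, 16,20, 24,36,59,61,68, 74, 92]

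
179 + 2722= 2901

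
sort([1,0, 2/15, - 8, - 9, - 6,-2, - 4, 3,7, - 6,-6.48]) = [ - 9,- 8, - 6.48, - 6,-6,  -  4,-2, 0, 2/15, 1, 3, 7]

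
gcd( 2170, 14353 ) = 31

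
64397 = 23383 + 41014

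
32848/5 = 32848/5 = 6569.60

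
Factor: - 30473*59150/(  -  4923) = 2^1*3^( - 2) * 5^2*7^1*13^2*31^1*547^( -1)*983^1  =  1802477950/4923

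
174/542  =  87/271 = 0.32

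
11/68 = 11/68=0.16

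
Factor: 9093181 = 17^1*107^1* 4999^1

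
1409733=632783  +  776950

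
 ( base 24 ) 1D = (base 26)1B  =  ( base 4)211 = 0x25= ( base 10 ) 37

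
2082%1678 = 404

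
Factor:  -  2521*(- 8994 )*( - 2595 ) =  - 2^1*3^2*5^1*173^1*1499^1*2521^1 = -58838703030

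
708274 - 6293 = 701981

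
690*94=64860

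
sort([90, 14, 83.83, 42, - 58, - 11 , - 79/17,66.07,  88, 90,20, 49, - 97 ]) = [ - 97 , - 58, - 11,- 79/17, 14, 20, 42, 49, 66.07, 83.83, 88  ,  90,90]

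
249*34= 8466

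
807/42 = 269/14 = 19.21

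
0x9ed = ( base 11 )1A00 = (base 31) 2JU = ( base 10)2541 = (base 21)5G0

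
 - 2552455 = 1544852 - 4097307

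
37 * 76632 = 2835384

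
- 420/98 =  - 5  +  5/7 = - 4.29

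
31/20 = 1 + 11/20=1.55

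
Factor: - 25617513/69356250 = -8539171/23118750 = - 2^( - 1)*3^( - 3 ) * 5^( - 5)*137^( - 1 )*8539171^1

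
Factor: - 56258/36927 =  - 2^1 * 3^( -2)*11^ ( - 1)*23^1*373^ (-1)*1223^1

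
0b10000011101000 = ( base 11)6369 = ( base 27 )BF0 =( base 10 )8424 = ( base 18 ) 1800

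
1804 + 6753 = 8557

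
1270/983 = 1270/983 = 1.29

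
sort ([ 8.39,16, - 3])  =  [-3,8.39 , 16]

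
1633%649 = 335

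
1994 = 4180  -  2186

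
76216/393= 76216/393 = 193.93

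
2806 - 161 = 2645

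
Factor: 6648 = 2^3*3^1*277^1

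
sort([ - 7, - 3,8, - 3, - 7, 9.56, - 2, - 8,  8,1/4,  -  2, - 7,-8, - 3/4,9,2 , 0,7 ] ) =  [-8,-8, - 7, - 7,-7, - 3, - 3 , - 2 ,  -  2, - 3/4, 0,1/4 , 2, 7,  8,8 , 9,9.56] 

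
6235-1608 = 4627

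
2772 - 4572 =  - 1800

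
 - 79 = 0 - 79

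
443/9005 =443/9005  =  0.05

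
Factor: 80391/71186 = 2^( - 1)*3^1*127^1 * 211^1*35593^ ( - 1 ) 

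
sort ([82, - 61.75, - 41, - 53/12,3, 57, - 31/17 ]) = [ - 61.75, - 41, - 53/12, - 31/17, 3,57, 82] 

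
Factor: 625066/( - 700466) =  - 829/929=-829^1*929^( - 1 ) 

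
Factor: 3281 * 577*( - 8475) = -3^1*5^2*17^1*113^1*193^1*577^1 = - 16044336075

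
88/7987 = 88/7987 = 0.01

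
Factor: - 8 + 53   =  45 = 3^2*5^1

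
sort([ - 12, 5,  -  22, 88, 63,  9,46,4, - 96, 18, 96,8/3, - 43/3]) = [ - 96,-22, - 43/3,-12, 8/3, 4 , 5, 9, 18, 46, 63,88, 96 ]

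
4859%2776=2083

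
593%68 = 49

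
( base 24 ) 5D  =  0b10000101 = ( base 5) 1013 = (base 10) 133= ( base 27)4p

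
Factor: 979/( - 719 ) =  - 11^1*89^1* 719^( -1)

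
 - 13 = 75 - 88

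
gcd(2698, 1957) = 19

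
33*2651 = 87483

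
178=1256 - 1078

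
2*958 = 1916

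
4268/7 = 4268/7 = 609.71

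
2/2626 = 1/1313 =0.00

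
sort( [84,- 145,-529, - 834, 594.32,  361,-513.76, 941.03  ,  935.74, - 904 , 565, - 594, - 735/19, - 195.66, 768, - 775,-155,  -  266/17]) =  [ - 904, - 834, - 775, - 594, -529, - 513.76,-195.66 , - 155, - 145, - 735/19,-266/17,84, 361,565,594.32, 768,935.74 , 941.03 ]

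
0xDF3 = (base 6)24311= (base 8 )6763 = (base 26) 579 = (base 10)3571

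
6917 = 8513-1596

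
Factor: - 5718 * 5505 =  - 31477590 = -2^1*3^2*5^1 * 367^1*953^1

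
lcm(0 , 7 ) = 0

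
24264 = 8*3033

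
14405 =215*67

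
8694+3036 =11730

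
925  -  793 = 132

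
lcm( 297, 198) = 594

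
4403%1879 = 645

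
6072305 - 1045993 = 5026312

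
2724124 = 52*52387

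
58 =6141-6083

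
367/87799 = 367/87799=0.00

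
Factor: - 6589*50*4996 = -2^3*5^2*11^1*599^1*  1249^1 = - 1645932200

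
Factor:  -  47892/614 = - 2^1*3^1*13^1 = - 78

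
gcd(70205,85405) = 95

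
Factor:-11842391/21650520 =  - 2^( - 3 )*3^( - 1)*5^(-1)*11^2*17^ ( - 1 )*10613^( - 1 )*97871^1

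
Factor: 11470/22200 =31/60 = 2^ ( - 2)*3^(  -  1 ) * 5^( - 1)*31^1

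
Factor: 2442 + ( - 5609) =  - 3167=- 3167^1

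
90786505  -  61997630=28788875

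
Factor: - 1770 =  -2^1 * 3^1*5^1*59^1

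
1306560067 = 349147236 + 957412831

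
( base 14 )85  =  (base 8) 165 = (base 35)3c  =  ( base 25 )4H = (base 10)117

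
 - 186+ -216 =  - 402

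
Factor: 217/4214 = 2^( - 1)*7^( - 1)*31^1*43^( - 1 ) = 31/602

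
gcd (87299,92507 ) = 1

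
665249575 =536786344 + 128463231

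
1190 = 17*70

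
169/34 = 169/34= 4.97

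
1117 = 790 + 327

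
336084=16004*21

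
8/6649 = 8/6649=0.00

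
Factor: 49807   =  49807^1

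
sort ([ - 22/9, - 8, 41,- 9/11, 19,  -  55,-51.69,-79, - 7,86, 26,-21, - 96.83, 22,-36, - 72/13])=[ -96.83, - 79, - 55, - 51.69,  -  36,  -  21,-8,-7,-72/13,-22/9,- 9/11,19, 22, 26 , 41,  86 ]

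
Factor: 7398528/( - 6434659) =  - 2^7*3^1*7^ (-1)*11^ ( - 2) * 71^(-1)*107^ ( - 1)*19267^1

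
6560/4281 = 6560/4281 = 1.53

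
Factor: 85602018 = 2^1 * 3^1*1609^1 * 8867^1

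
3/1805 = 3/1805 = 0.00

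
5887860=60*98131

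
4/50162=2/25081 = 0.00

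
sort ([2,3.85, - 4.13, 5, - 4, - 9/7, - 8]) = [ - 8, - 4.13, - 4,-9/7,2,3.85,5 ]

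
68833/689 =68833/689 = 99.90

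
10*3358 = 33580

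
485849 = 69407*7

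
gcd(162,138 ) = 6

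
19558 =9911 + 9647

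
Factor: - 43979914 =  - 2^1*11^1*643^1*3109^1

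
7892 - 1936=5956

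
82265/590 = 16453/118 = 139.43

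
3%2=1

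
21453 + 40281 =61734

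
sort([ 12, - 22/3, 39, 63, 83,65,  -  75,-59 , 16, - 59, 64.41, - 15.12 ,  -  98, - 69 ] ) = [- 98, - 75, - 69,- 59 ,-59 ,-15.12,-22/3, 12, 16,  39, 63,64.41, 65, 83] 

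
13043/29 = 449 + 22/29 = 449.76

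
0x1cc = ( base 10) 460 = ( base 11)389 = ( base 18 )17A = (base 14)24c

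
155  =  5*31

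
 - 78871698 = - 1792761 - 77078937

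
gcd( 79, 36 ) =1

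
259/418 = 259/418 =0.62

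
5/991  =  5/991 = 0.01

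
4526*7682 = 34768732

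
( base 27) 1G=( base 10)43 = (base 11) 3A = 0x2b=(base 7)61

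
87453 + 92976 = 180429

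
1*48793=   48793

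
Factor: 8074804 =2^2*311^1*6491^1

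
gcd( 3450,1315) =5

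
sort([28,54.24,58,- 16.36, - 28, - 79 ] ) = [ - 79, - 28, - 16.36,28,54.24 , 58]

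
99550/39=2552  +  22/39 =2552.56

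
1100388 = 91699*12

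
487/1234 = 487/1234  =  0.39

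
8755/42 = 208+19/42 = 208.45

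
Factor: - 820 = - 2^2*5^1*41^1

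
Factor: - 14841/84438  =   - 2^(  -  1)*17^1*97^1*4691^( - 1 ) = -  1649/9382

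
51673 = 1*51673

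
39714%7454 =2444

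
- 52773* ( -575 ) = 30344475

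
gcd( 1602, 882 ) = 18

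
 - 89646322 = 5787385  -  95433707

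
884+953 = 1837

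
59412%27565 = 4282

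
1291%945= 346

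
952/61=15+37/61 =15.61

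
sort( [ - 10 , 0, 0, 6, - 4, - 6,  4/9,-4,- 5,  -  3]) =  [  -  10, - 6, - 5,-4,- 4, - 3,0 , 0,  4/9, 6]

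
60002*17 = 1020034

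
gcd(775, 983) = 1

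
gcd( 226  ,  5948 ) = 2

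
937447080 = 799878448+137568632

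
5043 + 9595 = 14638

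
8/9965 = 8/9965= 0.00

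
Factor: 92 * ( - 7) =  - 644 = -2^2 * 7^1*23^1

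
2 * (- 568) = -1136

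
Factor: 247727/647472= 2^ ( - 4)*3^(-1)*7^( - 1 )*41^ ( - 1 )*47^ ( - 1)*191^1*1297^1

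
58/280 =29/140 = 0.21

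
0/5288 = 0 = 0.00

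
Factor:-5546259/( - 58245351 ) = 3^2*131^( - 1)*148207^( - 1 )*205417^1 = 1848753/19415117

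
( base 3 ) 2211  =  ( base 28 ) 2k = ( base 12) 64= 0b1001100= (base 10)76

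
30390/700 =3039/70 = 43.41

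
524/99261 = 524/99261  =  0.01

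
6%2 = 0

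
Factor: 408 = 2^3*3^1 * 17^1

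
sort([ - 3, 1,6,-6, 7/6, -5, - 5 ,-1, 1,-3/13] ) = [-6,  -  5, -5, - 3, - 1  ,  -  3/13 , 1, 1,7/6,6] 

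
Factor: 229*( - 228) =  - 2^2*3^1*19^1*229^1 = - 52212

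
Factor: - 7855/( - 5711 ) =5^1*1571^1*5711^( - 1)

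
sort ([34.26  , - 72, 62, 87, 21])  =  [ - 72, 21, 34.26,62, 87]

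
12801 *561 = 7181361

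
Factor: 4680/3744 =2^(-2)*5^1 = 5/4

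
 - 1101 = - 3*367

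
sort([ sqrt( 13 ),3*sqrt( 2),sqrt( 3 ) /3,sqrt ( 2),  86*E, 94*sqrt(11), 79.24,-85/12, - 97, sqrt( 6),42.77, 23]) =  [-97, -85/12,sqrt(3)/3, sqrt(2) , sqrt( 6 ),  sqrt ( 13), 3*sqrt( 2),23, 42.77,79.24 , 86*E, 94 * sqrt(11)]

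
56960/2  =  28480 =28480.00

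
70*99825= 6987750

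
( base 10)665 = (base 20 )1d5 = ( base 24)13H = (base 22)185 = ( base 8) 1231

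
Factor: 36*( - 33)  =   - 2^2*3^3*11^1= - 1188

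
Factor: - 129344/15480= -376/45 = - 2^3*3^( - 2)*5^( - 1 )*47^1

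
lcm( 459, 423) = 21573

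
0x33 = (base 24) 23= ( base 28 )1N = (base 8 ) 63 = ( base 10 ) 51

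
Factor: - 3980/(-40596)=3^ ( - 1 )*5^1*17^( - 1) =5/51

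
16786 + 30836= 47622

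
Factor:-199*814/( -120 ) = 2^( - 2)*3^(-1 )*5^( - 1)*11^1*37^1*199^1  =  80993/60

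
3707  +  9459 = 13166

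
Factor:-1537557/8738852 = - 2^( - 2) * 3^1*7^1*53^ ( - 1 ) * 211^1*347^1 * 41221^( - 1)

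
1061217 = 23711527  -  22650310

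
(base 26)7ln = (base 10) 5301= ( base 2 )1010010110101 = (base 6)40313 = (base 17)115e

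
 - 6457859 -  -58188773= 51730914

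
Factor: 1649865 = 3^1*5^1 * 7^1*19^1 * 827^1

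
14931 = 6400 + 8531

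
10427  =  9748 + 679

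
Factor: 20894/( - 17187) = - 62/51 = -2^1*3^ ( - 1 )*17^( - 1 )*31^1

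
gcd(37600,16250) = 50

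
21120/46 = 459 + 3/23 = 459.13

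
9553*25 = 238825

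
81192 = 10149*8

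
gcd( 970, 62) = 2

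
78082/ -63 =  - 78082/63 = - 1239.40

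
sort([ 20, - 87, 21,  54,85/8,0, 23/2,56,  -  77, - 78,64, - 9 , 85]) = [ - 87,-78, - 77 , - 9,0, 85/8, 23/2,20,21,54, 56,64, 85]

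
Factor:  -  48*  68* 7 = -22848 = -  2^6*3^1 * 7^1*17^1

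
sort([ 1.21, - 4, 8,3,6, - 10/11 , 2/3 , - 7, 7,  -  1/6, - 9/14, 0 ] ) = [  -  7,  -  4, - 10/11,-9/14, - 1/6, 0,2/3, 1.21,3,6, 7,8] 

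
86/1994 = 43/997 = 0.04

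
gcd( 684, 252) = 36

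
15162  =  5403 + 9759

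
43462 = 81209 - 37747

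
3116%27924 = 3116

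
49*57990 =2841510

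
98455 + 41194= 139649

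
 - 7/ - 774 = 7/774 = 0.01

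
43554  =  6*7259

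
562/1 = 562 =562.00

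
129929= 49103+80826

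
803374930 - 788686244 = 14688686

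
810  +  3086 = 3896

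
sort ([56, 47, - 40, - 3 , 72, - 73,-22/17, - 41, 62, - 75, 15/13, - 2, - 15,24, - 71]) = [ - 75, - 73,- 71, - 41, - 40, - 15, - 3, - 2,-22/17,15/13, 24,47, 56, 62 , 72 ] 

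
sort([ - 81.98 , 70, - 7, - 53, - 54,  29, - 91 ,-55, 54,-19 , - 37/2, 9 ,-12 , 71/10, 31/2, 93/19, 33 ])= [  -  91, - 81.98 ,  -  55 ,-54,-53 , - 19,-37/2,  -  12, - 7,93/19 , 71/10,9,31/2, 29 , 33,54,70]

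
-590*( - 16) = 9440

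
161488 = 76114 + 85374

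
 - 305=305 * ( - 1)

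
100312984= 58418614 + 41894370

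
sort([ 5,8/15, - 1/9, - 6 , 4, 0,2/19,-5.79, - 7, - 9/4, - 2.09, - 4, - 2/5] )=[ - 7,-6, - 5.79, - 4, - 9/4,-2.09,-2/5, - 1/9,0,2/19,8/15,4,5] 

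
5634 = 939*6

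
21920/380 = 57  +  13/19 = 57.68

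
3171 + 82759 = 85930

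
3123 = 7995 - 4872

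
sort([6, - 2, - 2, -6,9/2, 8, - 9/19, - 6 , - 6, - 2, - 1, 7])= [ - 6, - 6, - 6, - 2 , -2 , - 2,  -  1,-9/19, 9/2,6,  7,8]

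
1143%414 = 315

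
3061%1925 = 1136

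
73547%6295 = 4302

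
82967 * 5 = 414835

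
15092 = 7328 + 7764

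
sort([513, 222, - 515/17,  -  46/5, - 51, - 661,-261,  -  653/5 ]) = [ - 661, - 261 , - 653/5, - 51, - 515/17, - 46/5, 222,513] 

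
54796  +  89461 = 144257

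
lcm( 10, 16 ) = 80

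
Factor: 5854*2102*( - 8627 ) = -2^2 * 1051^1 * 2927^1*8627^1 = - 106156166716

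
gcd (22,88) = 22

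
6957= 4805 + 2152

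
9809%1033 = 512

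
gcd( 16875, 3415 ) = 5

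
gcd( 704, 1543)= 1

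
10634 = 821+9813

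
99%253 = 99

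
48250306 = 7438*6487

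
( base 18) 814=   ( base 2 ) 101000110110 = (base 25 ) 44e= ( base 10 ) 2614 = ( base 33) 2D7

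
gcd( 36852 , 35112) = 12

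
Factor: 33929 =7^1*37^1 * 131^1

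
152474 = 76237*2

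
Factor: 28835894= 2^1*1223^1*11789^1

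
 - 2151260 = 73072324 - 75223584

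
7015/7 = 7015/7 = 1002.14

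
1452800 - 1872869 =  - 420069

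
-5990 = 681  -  6671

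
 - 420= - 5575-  - 5155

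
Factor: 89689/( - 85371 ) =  - 3^(  -  1) * 11^( - 1)*13^( - 1 )*199^( - 1 )*89689^1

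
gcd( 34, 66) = 2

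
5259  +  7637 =12896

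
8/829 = 8/829 = 0.01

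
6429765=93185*69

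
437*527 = 230299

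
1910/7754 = 955/3877 = 0.25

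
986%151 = 80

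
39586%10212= 8950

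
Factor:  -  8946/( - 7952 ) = 2^(  -  3)*3^2=9/8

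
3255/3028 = 1+227/3028= 1.07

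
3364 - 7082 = -3718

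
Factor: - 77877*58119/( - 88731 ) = 3^1*17^1*509^1*9859^( - 1 )*19373^1 = 502903707/9859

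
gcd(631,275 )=1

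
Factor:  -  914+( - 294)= -1208 = -2^3*151^1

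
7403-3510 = 3893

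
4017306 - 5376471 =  - 1359165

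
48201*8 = 385608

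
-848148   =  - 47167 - 800981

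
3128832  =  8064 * 388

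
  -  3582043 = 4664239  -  8246282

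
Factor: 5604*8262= 2^3*3^6 *17^1*467^1 = 46300248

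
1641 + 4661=6302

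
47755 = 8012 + 39743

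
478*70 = 33460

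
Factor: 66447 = 3^3*23^1*107^1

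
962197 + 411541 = 1373738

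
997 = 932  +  65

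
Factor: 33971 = 7^1*23^1*211^1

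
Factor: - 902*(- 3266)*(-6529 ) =  -  2^2*11^1 * 23^1*41^1*71^1 * 6529^1 = - 19233990028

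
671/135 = 4 +131/135 = 4.97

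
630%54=36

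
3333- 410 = 2923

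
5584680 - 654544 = 4930136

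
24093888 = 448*53781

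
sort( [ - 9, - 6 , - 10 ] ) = [-10,-9, - 6]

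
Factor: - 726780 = - 2^2 * 3^1*5^1*12113^1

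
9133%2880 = 493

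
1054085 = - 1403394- - 2457479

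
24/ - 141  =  - 1+39/47  =  -0.17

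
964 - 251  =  713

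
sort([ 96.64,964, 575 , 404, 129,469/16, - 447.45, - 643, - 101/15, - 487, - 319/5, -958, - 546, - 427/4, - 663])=[ - 958, - 663 ,-643 ,- 546, - 487, - 447.45, - 427/4 , - 319/5, - 101/15, 469/16, 96.64 , 129,404, 575,  964]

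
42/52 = 21/26=0.81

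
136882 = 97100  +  39782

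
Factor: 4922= 2^1*23^1*107^1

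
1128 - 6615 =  - 5487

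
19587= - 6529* ( - 3)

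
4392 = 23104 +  - 18712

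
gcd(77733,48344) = 1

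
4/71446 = 2/35723   =  0.00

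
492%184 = 124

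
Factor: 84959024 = 2^4 * 139^1*38201^1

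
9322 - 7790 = 1532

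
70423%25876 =18671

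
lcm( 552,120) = 2760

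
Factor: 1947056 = 2^4 * 73^1*1667^1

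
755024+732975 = 1487999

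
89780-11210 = 78570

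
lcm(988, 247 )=988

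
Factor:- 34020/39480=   -  2^(-1 )*3^4*47^( -1 ) = -  81/94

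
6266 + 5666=11932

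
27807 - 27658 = 149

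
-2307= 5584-7891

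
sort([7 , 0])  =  [0, 7] 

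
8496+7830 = 16326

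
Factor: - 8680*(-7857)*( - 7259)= - 495054798840=-2^3 *3^4*5^1*7^2*17^1*31^1 * 61^1*97^1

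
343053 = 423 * 811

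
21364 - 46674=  - 25310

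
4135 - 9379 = - 5244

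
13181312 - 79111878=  - 65930566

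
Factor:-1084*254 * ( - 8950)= 2^4 * 5^2*127^1*179^1*271^1 = 2464257200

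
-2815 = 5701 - 8516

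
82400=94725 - 12325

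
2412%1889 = 523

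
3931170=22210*177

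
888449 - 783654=104795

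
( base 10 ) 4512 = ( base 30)50c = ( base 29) 5ah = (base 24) 7k0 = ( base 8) 10640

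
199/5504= 199/5504= 0.04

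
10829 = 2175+8654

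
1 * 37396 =37396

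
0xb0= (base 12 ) 128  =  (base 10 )176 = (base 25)71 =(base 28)68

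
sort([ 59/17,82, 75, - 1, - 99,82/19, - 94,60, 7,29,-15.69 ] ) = [ - 99 ,-94, - 15.69, - 1,59/17,82/19,7,29,60,75,82]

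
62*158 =9796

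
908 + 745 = 1653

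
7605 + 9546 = 17151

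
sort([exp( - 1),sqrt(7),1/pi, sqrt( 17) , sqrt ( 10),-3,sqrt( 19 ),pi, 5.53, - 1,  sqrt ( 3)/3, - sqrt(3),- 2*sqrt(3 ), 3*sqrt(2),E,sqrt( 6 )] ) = [ - 2*sqrt ( 3),-3,  -  sqrt(3), - 1,  1/pi,  exp( -1 ),sqrt(3)/3, sqrt(6) , sqrt(7), E,pi,sqrt (10),sqrt( 17 ),3*sqrt(2 ),  sqrt(19),5.53]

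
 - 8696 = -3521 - 5175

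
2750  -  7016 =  - 4266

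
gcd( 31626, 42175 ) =7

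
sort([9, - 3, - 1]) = [ - 3, - 1,9]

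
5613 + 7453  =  13066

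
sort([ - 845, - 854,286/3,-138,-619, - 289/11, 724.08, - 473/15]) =[-854,-845, - 619, - 138, - 473/15, - 289/11 , 286/3, 724.08]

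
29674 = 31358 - 1684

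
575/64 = 575/64 = 8.98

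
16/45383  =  16/45383=0.00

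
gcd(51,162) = 3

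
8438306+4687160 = 13125466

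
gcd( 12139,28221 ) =1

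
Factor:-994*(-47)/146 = 23359/73 = 7^1 * 47^1* 71^1 * 73^ ( - 1)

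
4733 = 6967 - 2234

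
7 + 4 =11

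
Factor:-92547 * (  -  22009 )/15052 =2036866923/15052 = 2^( - 2) *3^2 *7^1*13^2 * 53^( - 1)*71^( - 1) * 113^1*1693^1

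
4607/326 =4607/326 = 14.13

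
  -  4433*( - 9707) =43031131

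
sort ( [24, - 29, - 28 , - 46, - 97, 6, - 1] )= [-97, - 46 ,-29 ,-28 ,  -  1, 6,24] 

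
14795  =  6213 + 8582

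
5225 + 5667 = 10892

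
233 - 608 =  - 375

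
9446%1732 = 786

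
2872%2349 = 523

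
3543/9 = 1181/3 = 393.67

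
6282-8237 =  - 1955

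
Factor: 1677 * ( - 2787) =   -  4673799=-3^2 * 13^1*43^1*929^1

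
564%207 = 150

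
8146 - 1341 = 6805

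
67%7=4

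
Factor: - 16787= - 16787^1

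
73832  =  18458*4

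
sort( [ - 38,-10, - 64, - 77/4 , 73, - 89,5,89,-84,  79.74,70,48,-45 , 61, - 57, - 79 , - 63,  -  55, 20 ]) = [ - 89,  -  84, - 79, - 64 , - 63, -57, - 55, - 45, - 38, - 77/4,-10,  5,  20, 48, 61,70,73,79.74,89]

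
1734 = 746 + 988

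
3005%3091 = 3005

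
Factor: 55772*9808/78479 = 547011776/78479 = 2^6*73^1*191^1*613^1*78479^( -1)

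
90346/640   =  141 + 53/320 = 141.17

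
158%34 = 22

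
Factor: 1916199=3^2*23^1*9257^1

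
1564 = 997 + 567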